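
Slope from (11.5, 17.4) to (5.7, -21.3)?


slope = (y2-y1)/(x2-x1) = ((-21.3)-17.4)/(5.7-11.5) = (-38.7)/(-5.8) = 6.6724

6.6724


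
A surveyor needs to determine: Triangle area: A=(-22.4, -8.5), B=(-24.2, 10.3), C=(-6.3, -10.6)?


Area = |x_A(y_B-y_C) + x_B(y_C-y_A) + x_C(y_A-y_B)|/2
= |(-468.16) + 50.82 + 118.44|/2
= 298.9/2 = 149.45

149.45


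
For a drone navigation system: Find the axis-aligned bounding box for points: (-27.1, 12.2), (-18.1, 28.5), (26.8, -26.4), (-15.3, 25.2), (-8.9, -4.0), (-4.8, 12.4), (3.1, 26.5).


x range: [-27.1, 26.8]
y range: [-26.4, 28.5]
Bounding box: (-27.1,-26.4) to (26.8,28.5)

(-27.1,-26.4) to (26.8,28.5)


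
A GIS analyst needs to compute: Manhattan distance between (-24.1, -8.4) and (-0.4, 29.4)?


|(-24.1)-(-0.4)| + |(-8.4)-29.4| = 23.7 + 37.8 = 61.5

61.5


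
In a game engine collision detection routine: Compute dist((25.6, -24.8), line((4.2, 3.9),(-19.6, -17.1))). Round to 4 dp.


|cross product| = 1132.46
|line direction| = sqrt(1007.44) = 31.7402
Distance = 1132.46/sqrt(1007.44) = 35.679

35.679


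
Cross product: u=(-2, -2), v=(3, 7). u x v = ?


u x v = u_x*v_y - u_y*v_x = (-2)*7 - (-2)*3
= (-14) - (-6) = -8

-8


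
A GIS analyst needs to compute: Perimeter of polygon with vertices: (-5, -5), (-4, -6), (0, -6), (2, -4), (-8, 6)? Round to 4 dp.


Sides: (-5, -5)->(-4, -6): sqrt(2) = 1.414214, (-4, -6)->(0, -6): sqrt(16) = 4, (0, -6)->(2, -4): sqrt(8) = 2.828427, (2, -4)->(-8, 6): sqrt(200) = 14.142136, (-8, 6)->(-5, -5): sqrt(130) = 11.401754
Sum = 33.786531
Perimeter = 33.7865

33.7865


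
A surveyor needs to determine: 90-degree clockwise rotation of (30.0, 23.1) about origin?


90° CW: (x,y) -> (y, -x)
(30,23.1) -> (23.1, -30)

(23.1, -30)


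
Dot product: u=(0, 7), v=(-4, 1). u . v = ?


u . v = u_x*v_x + u_y*v_y = 0*(-4) + 7*1
= 0 + 7 = 7

7


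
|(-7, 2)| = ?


|u| = sqrt((-7)^2 + 2^2) = sqrt(53) = 7.2801

7.2801


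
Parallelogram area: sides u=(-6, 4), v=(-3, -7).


|u x v| = |(-6)*(-7) - 4*(-3)|
= |42 - (-12)| = 54

54


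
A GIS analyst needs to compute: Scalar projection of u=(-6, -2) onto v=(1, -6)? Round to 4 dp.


u.v = 6, |v| = sqrt(37) = 6.0828
Scalar projection = u.v / |v| = 6 / sqrt(37) = 0.9864

0.9864


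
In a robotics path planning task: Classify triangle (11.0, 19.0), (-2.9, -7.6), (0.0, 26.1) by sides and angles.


Side lengths squared: AB^2=900.77, BC^2=1144.1, CA^2=171.41
Sorted: [171.41, 900.77, 1144.1]
By sides: Scalene, By angles: Obtuse

Scalene, Obtuse


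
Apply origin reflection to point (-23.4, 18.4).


Reflection over origin: (x,y) -> (-x,-y)
(-23.4, 18.4) -> (23.4, -18.4)

(23.4, -18.4)


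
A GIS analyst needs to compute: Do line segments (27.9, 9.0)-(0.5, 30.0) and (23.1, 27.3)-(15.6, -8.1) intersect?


Cross products: d1=307.17, d2=-820.29, d3=-400.62, d4=726.84
d1*d2 < 0 and d3*d4 < 0? yes

Yes, they intersect


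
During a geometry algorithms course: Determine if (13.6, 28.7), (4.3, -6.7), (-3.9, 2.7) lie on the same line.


Cross product: (4.3-13.6)*(2.7-28.7) - ((-6.7)-28.7)*((-3.9)-13.6)
= -377.7

No, not collinear


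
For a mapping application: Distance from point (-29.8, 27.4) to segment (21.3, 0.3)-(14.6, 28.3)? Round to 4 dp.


Project P onto AB: t = 1 (clamped to [0,1])
Closest point on segment: (14.6, 28.3)
Distance: 44.4091

44.4091


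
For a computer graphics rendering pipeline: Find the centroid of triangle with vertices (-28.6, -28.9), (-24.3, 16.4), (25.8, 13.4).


Centroid = ((x_A+x_B+x_C)/3, (y_A+y_B+y_C)/3)
= (((-28.6)+(-24.3)+25.8)/3, ((-28.9)+16.4+13.4)/3)
= (-9.0333, 0.3)

(-9.0333, 0.3)


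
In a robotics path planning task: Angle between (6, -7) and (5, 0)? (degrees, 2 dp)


u.v = 30, |u| = sqrt(85) = 9.2195, |v| = sqrt(25) = 5
cos(theta) = u.v/(|u||v|) = 30/sqrt(2125) = 0.650791
theta = acos(0.650791) = 49.4 degrees

49.4 degrees


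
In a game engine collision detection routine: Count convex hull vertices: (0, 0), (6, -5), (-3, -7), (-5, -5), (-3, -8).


Convex hull vertices (CCW): (-5, -5), (-3, -8), (6, -5), (0, 0)
Count = 4

4


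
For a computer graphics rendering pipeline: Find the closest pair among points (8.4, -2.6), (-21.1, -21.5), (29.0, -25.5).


d(P0,P1) = 35.0351, d(P0,P2) = 30.8021, d(P1,P2) = 50.2594
Closest: P0 and P2

Closest pair: (8.4, -2.6) and (29.0, -25.5), distance = 30.8021


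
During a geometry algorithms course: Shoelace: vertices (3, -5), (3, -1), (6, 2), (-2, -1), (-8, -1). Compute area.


Shoelace sum: (3*(-1) - 3*(-5)) + (3*2 - 6*(-1)) + (6*(-1) - (-2)*2) + ((-2)*(-1) - (-8)*(-1)) + ((-8)*(-5) - 3*(-1))
= 59
Area = |59|/2 = 29.5

29.5


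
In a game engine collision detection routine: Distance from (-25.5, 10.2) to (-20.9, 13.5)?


dx=4.6, dy=3.3
d^2 = 4.6^2 + 3.3^2 = 32.05
d = sqrt(32.05) = 5.6613

5.6613


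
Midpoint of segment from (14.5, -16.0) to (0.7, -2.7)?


M = ((14.5+0.7)/2, ((-16)+(-2.7))/2)
= (7.6, -9.35)

(7.6, -9.35)


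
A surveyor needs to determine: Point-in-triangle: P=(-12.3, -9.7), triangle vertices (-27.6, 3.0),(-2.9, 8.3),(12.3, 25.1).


Cross products: AB x AP = -394.78, BC x BP = -115.68, CA x CP = 844.86
All same sign? no

No, outside


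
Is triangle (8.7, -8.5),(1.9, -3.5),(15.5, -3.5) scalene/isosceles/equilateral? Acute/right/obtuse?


Side lengths squared: AB^2=71.24, BC^2=184.96, CA^2=71.24
Sorted: [71.24, 71.24, 184.96]
By sides: Isosceles, By angles: Obtuse

Isosceles, Obtuse


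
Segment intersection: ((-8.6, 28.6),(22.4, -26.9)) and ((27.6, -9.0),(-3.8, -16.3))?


Cross products: d1=-1444.9, d2=524.1, d3=843.5, d4=-1125.5
d1*d2 < 0 and d3*d4 < 0? yes

Yes, they intersect


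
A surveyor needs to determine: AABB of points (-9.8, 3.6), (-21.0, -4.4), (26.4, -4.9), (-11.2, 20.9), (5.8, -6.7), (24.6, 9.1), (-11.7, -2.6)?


x range: [-21, 26.4]
y range: [-6.7, 20.9]
Bounding box: (-21,-6.7) to (26.4,20.9)

(-21,-6.7) to (26.4,20.9)


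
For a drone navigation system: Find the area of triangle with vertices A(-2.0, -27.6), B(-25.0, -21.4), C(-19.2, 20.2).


Area = |x_A(y_B-y_C) + x_B(y_C-y_A) + x_C(y_A-y_B)|/2
= |83.2 + (-1195) + 119.04|/2
= 992.76/2 = 496.38

496.38


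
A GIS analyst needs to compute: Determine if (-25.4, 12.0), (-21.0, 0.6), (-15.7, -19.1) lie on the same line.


Cross product: ((-21)-(-25.4))*((-19.1)-12) - (0.6-12)*((-15.7)-(-25.4))
= -26.26

No, not collinear


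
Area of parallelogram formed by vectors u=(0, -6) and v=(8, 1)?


|u x v| = |0*1 - (-6)*8|
= |0 - (-48)| = 48

48


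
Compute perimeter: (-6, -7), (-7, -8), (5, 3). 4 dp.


Sides: (-6, -7)->(-7, -8): sqrt(2) = 1.414214, (-7, -8)->(5, 3): sqrt(265) = 16.278821, (5, 3)->(-6, -7): sqrt(221) = 14.866069
Sum = 32.559104
Perimeter = 32.5591

32.5591


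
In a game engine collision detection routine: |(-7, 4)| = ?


|u| = sqrt((-7)^2 + 4^2) = sqrt(65) = 8.0623

8.0623


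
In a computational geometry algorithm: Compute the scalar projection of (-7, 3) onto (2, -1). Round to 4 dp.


u.v = -17, |v| = sqrt(5) = 2.2361
Scalar projection = u.v / |v| = -17 / sqrt(5) = -7.6026

-7.6026


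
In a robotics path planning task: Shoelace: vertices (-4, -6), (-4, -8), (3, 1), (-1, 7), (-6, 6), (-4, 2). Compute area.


Shoelace sum: ((-4)*(-8) - (-4)*(-6)) + ((-4)*1 - 3*(-8)) + (3*7 - (-1)*1) + ((-1)*6 - (-6)*7) + ((-6)*2 - (-4)*6) + ((-4)*(-6) - (-4)*2)
= 130
Area = |130|/2 = 65

65


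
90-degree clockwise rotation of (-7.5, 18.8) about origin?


90° CW: (x,y) -> (y, -x)
(-7.5,18.8) -> (18.8, 7.5)

(18.8, 7.5)


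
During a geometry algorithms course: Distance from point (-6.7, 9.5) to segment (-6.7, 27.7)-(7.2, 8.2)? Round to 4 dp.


Project P onto AB: t = 0.6189 (clamped to [0,1])
Closest point on segment: (1.9024, 15.6319)
Distance: 10.5642

10.5642


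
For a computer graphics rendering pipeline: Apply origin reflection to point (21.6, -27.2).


Reflection over origin: (x,y) -> (-x,-y)
(21.6, -27.2) -> (-21.6, 27.2)

(-21.6, 27.2)


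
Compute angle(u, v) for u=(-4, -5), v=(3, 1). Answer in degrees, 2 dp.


u.v = -17, |u| = sqrt(41) = 6.4031, |v| = sqrt(10) = 3.1623
cos(theta) = u.v/(|u||v|) = -17/sqrt(410) = -0.83957
theta = acos(-0.83957) = 147.09 degrees

147.09 degrees


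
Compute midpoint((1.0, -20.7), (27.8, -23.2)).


M = ((1+27.8)/2, ((-20.7)+(-23.2))/2)
= (14.4, -21.95)

(14.4, -21.95)


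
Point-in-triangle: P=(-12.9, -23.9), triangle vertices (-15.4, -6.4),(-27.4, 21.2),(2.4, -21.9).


Cross products: AB x AP = 141, BC x BP = -719.03, CA x CP = 272.75
All same sign? no

No, outside


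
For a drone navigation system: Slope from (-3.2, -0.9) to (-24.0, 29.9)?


slope = (y2-y1)/(x2-x1) = (29.9-(-0.9))/((-24)-(-3.2)) = 30.8/(-20.8) = -1.4808

-1.4808


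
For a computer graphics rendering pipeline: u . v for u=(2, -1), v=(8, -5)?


u . v = u_x*v_x + u_y*v_y = 2*8 + (-1)*(-5)
= 16 + 5 = 21

21


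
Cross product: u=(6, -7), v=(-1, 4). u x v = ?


u x v = u_x*v_y - u_y*v_x = 6*4 - (-7)*(-1)
= 24 - 7 = 17

17


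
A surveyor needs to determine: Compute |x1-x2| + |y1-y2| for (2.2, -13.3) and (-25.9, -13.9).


|2.2-(-25.9)| + |(-13.3)-(-13.9)| = 28.1 + 0.6 = 28.7

28.7


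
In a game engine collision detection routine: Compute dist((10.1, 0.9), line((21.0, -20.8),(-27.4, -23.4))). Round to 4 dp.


|cross product| = 1078.62
|line direction| = sqrt(2349.32) = 48.4698
Distance = 1078.62/sqrt(2349.32) = 22.2535

22.2535


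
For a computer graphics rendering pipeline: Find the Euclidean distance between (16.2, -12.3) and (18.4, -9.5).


dx=2.2, dy=2.8
d^2 = 2.2^2 + 2.8^2 = 12.68
d = sqrt(12.68) = 3.5609

3.5609


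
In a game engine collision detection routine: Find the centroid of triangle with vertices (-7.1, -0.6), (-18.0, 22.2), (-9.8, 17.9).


Centroid = ((x_A+x_B+x_C)/3, (y_A+y_B+y_C)/3)
= (((-7.1)+(-18)+(-9.8))/3, ((-0.6)+22.2+17.9)/3)
= (-11.6333, 13.1667)

(-11.6333, 13.1667)


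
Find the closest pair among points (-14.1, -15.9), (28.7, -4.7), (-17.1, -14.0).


d(P0,P1) = 44.2412, d(P0,P2) = 3.5511, d(P1,P2) = 46.7347
Closest: P0 and P2

Closest pair: (-14.1, -15.9) and (-17.1, -14.0), distance = 3.5511


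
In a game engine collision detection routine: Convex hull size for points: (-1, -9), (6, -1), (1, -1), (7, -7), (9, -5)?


Convex hull vertices (CCW): (-1, -9), (7, -7), (9, -5), (6, -1), (1, -1)
Count = 5

5


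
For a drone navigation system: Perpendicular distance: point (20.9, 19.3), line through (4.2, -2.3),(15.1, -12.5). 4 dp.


|cross product| = 405.78
|line direction| = sqrt(222.85) = 14.9282
Distance = 405.78/sqrt(222.85) = 27.1822

27.1822


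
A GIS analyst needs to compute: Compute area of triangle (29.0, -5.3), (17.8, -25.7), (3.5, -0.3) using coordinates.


Area = |x_A(y_B-y_C) + x_B(y_C-y_A) + x_C(y_A-y_B)|/2
= |(-736.6) + 89 + 71.4|/2
= 576.2/2 = 288.1

288.1


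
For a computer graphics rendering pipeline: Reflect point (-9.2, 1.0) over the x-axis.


Reflection over x-axis: (x,y) -> (x,-y)
(-9.2, 1) -> (-9.2, -1)

(-9.2, -1)


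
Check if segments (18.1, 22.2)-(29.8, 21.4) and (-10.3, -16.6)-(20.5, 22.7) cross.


Cross products: d1=78.92, d2=-405.53, d3=-476.68, d4=7.77
d1*d2 < 0 and d3*d4 < 0? yes

Yes, they intersect


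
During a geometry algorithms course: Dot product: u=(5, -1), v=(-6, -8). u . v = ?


u . v = u_x*v_x + u_y*v_y = 5*(-6) + (-1)*(-8)
= (-30) + 8 = -22

-22


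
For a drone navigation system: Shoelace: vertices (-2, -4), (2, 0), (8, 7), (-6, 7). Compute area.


Shoelace sum: ((-2)*0 - 2*(-4)) + (2*7 - 8*0) + (8*7 - (-6)*7) + ((-6)*(-4) - (-2)*7)
= 158
Area = |158|/2 = 79

79


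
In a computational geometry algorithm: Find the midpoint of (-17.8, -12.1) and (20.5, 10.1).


M = (((-17.8)+20.5)/2, ((-12.1)+10.1)/2)
= (1.35, -1)

(1.35, -1)


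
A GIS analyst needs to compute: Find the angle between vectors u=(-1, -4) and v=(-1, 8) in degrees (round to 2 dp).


u.v = -31, |u| = sqrt(17) = 4.1231, |v| = sqrt(65) = 8.0623
cos(theta) = u.v/(|u||v|) = -31/sqrt(1105) = -0.932568
theta = acos(-0.932568) = 158.84 degrees

158.84 degrees


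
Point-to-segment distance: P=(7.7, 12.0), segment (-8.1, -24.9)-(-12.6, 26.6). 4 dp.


Project P onto AB: t = 0.6845 (clamped to [0,1])
Closest point on segment: (-11.1801, 10.3503)
Distance: 18.9521

18.9521


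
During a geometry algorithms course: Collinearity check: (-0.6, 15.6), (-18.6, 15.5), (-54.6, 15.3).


Cross product: ((-18.6)-(-0.6))*(15.3-15.6) - (15.5-15.6)*((-54.6)-(-0.6))
= 0

Yes, collinear


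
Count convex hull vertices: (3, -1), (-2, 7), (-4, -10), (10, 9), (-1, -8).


Convex hull vertices (CCW): (-4, -10), (-1, -8), (10, 9), (-2, 7)
Count = 4

4


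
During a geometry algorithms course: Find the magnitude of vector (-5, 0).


|u| = sqrt((-5)^2 + 0^2) = sqrt(25) = 5

5


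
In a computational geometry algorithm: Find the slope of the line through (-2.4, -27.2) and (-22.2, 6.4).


slope = (y2-y1)/(x2-x1) = (6.4-(-27.2))/((-22.2)-(-2.4)) = 33.6/(-19.8) = -1.697

-1.697


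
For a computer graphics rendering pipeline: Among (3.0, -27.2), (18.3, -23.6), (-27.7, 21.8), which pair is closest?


d(P0,P1) = 15.7178, d(P0,P2) = 57.8229, d(P1,P2) = 64.631
Closest: P0 and P1

Closest pair: (3.0, -27.2) and (18.3, -23.6), distance = 15.7178


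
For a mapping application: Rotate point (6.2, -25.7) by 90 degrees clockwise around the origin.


90° CW: (x,y) -> (y, -x)
(6.2,-25.7) -> (-25.7, -6.2)

(-25.7, -6.2)


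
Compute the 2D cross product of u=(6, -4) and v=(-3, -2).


u x v = u_x*v_y - u_y*v_x = 6*(-2) - (-4)*(-3)
= (-12) - 12 = -24

-24


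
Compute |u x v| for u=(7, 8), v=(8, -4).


|u x v| = |7*(-4) - 8*8|
= |(-28) - 64| = 92

92


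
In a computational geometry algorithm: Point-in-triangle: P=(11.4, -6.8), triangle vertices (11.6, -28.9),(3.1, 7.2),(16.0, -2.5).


Cross products: AB x AP = -180.63, BC x BP = -100.09, CA x CP = -102.52
All same sign? yes

Yes, inside


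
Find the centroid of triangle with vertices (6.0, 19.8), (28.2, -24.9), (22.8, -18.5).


Centroid = ((x_A+x_B+x_C)/3, (y_A+y_B+y_C)/3)
= ((6+28.2+22.8)/3, (19.8+(-24.9)+(-18.5))/3)
= (19, -7.8667)

(19, -7.8667)


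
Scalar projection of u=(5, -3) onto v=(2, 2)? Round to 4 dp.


u.v = 4, |v| = sqrt(8) = 2.8284
Scalar projection = u.v / |v| = 4 / sqrt(8) = 1.4142

1.4142


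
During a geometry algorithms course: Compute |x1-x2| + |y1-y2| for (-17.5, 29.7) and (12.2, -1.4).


|(-17.5)-12.2| + |29.7-(-1.4)| = 29.7 + 31.1 = 60.8

60.8


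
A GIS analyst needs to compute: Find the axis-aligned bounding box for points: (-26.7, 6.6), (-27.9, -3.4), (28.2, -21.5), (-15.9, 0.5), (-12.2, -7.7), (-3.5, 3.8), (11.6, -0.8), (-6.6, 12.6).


x range: [-27.9, 28.2]
y range: [-21.5, 12.6]
Bounding box: (-27.9,-21.5) to (28.2,12.6)

(-27.9,-21.5) to (28.2,12.6)


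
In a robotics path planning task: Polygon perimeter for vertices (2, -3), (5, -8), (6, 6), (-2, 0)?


Sides: (2, -3)->(5, -8): sqrt(34) = 5.830952, (5, -8)->(6, 6): sqrt(197) = 14.035669, (6, 6)->(-2, 0): sqrt(100) = 10, (-2, 0)->(2, -3): sqrt(25) = 5
Sum = 34.866621
Perimeter = 34.8666

34.8666


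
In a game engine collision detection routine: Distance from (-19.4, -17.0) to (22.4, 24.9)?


dx=41.8, dy=41.9
d^2 = 41.8^2 + 41.9^2 = 3502.85
d = sqrt(3502.85) = 59.1849

59.1849


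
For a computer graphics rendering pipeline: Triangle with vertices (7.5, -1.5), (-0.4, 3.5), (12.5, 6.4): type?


Side lengths squared: AB^2=87.41, BC^2=174.82, CA^2=87.41
Sorted: [87.41, 87.41, 174.82]
By sides: Isosceles, By angles: Right

Isosceles, Right


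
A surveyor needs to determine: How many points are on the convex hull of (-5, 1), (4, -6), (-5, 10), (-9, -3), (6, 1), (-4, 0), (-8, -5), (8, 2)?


Convex hull vertices (CCW): (-9, -3), (-8, -5), (4, -6), (8, 2), (-5, 10)
Count = 5

5


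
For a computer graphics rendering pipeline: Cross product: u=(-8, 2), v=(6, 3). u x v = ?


u x v = u_x*v_y - u_y*v_x = (-8)*3 - 2*6
= (-24) - 12 = -36

-36


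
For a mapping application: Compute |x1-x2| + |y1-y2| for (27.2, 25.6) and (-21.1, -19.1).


|27.2-(-21.1)| + |25.6-(-19.1)| = 48.3 + 44.7 = 93

93


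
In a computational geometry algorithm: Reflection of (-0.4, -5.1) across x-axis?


Reflection over x-axis: (x,y) -> (x,-y)
(-0.4, -5.1) -> (-0.4, 5.1)

(-0.4, 5.1)


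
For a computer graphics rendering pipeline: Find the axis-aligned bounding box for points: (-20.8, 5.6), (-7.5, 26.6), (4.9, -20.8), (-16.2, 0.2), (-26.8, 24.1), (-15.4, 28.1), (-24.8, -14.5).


x range: [-26.8, 4.9]
y range: [-20.8, 28.1]
Bounding box: (-26.8,-20.8) to (4.9,28.1)

(-26.8,-20.8) to (4.9,28.1)


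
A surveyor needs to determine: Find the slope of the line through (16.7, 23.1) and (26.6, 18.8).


slope = (y2-y1)/(x2-x1) = (18.8-23.1)/(26.6-16.7) = (-4.3)/9.9 = -0.4343

-0.4343


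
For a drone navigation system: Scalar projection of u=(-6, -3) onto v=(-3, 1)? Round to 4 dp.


u.v = 15, |v| = sqrt(10) = 3.1623
Scalar projection = u.v / |v| = 15 / sqrt(10) = 4.7434

4.7434


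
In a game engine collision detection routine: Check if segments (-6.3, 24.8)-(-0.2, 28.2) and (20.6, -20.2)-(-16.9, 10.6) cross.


Cross products: d1=-858.98, d2=-1174.36, d3=-365.96, d4=-50.58
d1*d2 < 0 and d3*d4 < 0? no

No, they don't intersect


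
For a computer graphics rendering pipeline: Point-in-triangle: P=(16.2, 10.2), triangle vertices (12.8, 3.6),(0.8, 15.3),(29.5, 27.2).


Cross products: AB x AP = -118.98, BC x BP = -329.63, CA x CP = -29.98
All same sign? yes

Yes, inside


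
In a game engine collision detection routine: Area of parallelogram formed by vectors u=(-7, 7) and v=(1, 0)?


|u x v| = |(-7)*0 - 7*1|
= |0 - 7| = 7

7


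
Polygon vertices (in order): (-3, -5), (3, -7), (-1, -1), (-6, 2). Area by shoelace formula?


Shoelace sum: ((-3)*(-7) - 3*(-5)) + (3*(-1) - (-1)*(-7)) + ((-1)*2 - (-6)*(-1)) + ((-6)*(-5) - (-3)*2)
= 54
Area = |54|/2 = 27

27


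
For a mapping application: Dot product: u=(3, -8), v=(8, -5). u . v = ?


u . v = u_x*v_x + u_y*v_y = 3*8 + (-8)*(-5)
= 24 + 40 = 64

64


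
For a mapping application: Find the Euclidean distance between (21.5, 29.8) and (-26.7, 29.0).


dx=-48.2, dy=-0.8
d^2 = (-48.2)^2 + (-0.8)^2 = 2323.88
d = sqrt(2323.88) = 48.2066

48.2066


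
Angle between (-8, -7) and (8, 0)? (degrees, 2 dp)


u.v = -64, |u| = sqrt(113) = 10.6301, |v| = sqrt(64) = 8
cos(theta) = u.v/(|u||v|) = -64/sqrt(7232) = -0.752577
theta = acos(-0.752577) = 138.81 degrees

138.81 degrees


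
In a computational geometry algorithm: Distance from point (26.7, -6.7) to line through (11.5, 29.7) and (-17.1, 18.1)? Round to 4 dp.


|cross product| = 1217.36
|line direction| = sqrt(952.52) = 30.8629
Distance = 1217.36/sqrt(952.52) = 39.4441

39.4441


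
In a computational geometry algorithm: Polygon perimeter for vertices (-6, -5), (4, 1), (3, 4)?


Sides: (-6, -5)->(4, 1): sqrt(136) = 11.661904, (4, 1)->(3, 4): sqrt(10) = 3.162278, (3, 4)->(-6, -5): sqrt(162) = 12.727922
Sum = 27.552104
Perimeter = 27.5521

27.5521


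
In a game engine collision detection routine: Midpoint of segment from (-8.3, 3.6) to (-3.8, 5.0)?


M = (((-8.3)+(-3.8))/2, (3.6+5)/2)
= (-6.05, 4.3)

(-6.05, 4.3)


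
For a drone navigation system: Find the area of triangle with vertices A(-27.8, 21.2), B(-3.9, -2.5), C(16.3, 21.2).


Area = |x_A(y_B-y_C) + x_B(y_C-y_A) + x_C(y_A-y_B)|/2
= |658.86 + 0 + 386.31|/2
= 1045.17/2 = 522.585

522.585


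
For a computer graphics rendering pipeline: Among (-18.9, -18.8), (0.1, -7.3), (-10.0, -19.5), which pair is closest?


d(P0,P1) = 22.2092, d(P0,P2) = 8.9275, d(P1,P2) = 15.8382
Closest: P0 and P2

Closest pair: (-18.9, -18.8) and (-10.0, -19.5), distance = 8.9275


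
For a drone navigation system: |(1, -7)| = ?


|u| = sqrt(1^2 + (-7)^2) = sqrt(50) = 7.0711

7.0711


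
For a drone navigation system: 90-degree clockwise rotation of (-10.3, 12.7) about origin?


90° CW: (x,y) -> (y, -x)
(-10.3,12.7) -> (12.7, 10.3)

(12.7, 10.3)


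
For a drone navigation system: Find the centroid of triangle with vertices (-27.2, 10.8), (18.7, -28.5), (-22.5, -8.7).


Centroid = ((x_A+x_B+x_C)/3, (y_A+y_B+y_C)/3)
= (((-27.2)+18.7+(-22.5))/3, (10.8+(-28.5)+(-8.7))/3)
= (-10.3333, -8.8)

(-10.3333, -8.8)


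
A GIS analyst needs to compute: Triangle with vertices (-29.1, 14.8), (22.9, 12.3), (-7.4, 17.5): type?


Side lengths squared: AB^2=2710.25, BC^2=945.13, CA^2=478.18
Sorted: [478.18, 945.13, 2710.25]
By sides: Scalene, By angles: Obtuse

Scalene, Obtuse


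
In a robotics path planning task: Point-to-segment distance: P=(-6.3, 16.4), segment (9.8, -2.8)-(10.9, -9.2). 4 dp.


Project P onto AB: t = 0 (clamped to [0,1])
Closest point on segment: (9.8, -2.8)
Distance: 25.0569

25.0569


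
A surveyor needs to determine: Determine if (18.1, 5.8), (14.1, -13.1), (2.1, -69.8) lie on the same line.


Cross product: (14.1-18.1)*((-69.8)-5.8) - ((-13.1)-5.8)*(2.1-18.1)
= 0

Yes, collinear


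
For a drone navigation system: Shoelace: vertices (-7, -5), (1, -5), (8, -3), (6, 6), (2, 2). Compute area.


Shoelace sum: ((-7)*(-5) - 1*(-5)) + (1*(-3) - 8*(-5)) + (8*6 - 6*(-3)) + (6*2 - 2*6) + (2*(-5) - (-7)*2)
= 147
Area = |147|/2 = 73.5

73.5


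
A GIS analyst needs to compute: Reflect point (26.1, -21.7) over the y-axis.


Reflection over y-axis: (x,y) -> (-x,y)
(26.1, -21.7) -> (-26.1, -21.7)

(-26.1, -21.7)


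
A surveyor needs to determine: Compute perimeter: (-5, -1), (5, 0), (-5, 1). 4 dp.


Sides: (-5, -1)->(5, 0): sqrt(101) = 10.049876, (5, 0)->(-5, 1): sqrt(101) = 10.049876, (-5, 1)->(-5, -1): sqrt(4) = 2
Sum = 22.099752
Perimeter = 22.0998

22.0998


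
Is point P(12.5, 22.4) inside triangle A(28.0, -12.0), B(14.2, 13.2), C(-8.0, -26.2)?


Cross products: AB x AP = -84.12, BC x BP = -271.22, CA x CP = 1458.5
All same sign? no

No, outside


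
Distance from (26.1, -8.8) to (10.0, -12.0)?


dx=-16.1, dy=-3.2
d^2 = (-16.1)^2 + (-3.2)^2 = 269.45
d = sqrt(269.45) = 16.4149

16.4149


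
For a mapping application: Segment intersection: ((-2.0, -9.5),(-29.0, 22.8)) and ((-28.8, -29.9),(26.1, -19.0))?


Cross products: d1=827.84, d2=2895.41, d3=1416.44, d4=-651.13
d1*d2 < 0 and d3*d4 < 0? no

No, they don't intersect


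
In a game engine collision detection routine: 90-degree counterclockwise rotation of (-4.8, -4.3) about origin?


90° CCW: (x,y) -> (-y, x)
(-4.8,-4.3) -> (4.3, -4.8)

(4.3, -4.8)


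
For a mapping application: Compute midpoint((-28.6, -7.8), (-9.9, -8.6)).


M = (((-28.6)+(-9.9))/2, ((-7.8)+(-8.6))/2)
= (-19.25, -8.2)

(-19.25, -8.2)


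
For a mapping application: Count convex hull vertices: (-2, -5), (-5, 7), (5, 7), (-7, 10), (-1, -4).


Convex hull vertices (CCW): (-7, 10), (-2, -5), (-1, -4), (5, 7)
Count = 4

4


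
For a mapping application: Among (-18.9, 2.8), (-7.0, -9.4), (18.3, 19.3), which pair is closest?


d(P0,P1) = 17.0426, d(P0,P2) = 40.6951, d(P1,P2) = 38.2594
Closest: P0 and P1

Closest pair: (-18.9, 2.8) and (-7.0, -9.4), distance = 17.0426


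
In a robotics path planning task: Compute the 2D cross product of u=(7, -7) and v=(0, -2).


u x v = u_x*v_y - u_y*v_x = 7*(-2) - (-7)*0
= (-14) - 0 = -14

-14


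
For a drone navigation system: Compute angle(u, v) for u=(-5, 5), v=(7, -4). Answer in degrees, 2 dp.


u.v = -55, |u| = sqrt(50) = 7.0711, |v| = sqrt(65) = 8.0623
cos(theta) = u.v/(|u||v|) = -55/sqrt(3250) = -0.964764
theta = acos(-0.964764) = 164.74 degrees

164.74 degrees


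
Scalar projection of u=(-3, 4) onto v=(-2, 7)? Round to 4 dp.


u.v = 34, |v| = sqrt(53) = 7.2801
Scalar projection = u.v / |v| = 34 / sqrt(53) = 4.6703

4.6703


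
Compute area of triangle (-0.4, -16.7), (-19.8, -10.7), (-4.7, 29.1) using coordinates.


Area = |x_A(y_B-y_C) + x_B(y_C-y_A) + x_C(y_A-y_B)|/2
= |15.92 + (-906.84) + 28.2|/2
= 862.72/2 = 431.36

431.36


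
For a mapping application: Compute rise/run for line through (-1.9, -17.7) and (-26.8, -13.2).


slope = (y2-y1)/(x2-x1) = ((-13.2)-(-17.7))/((-26.8)-(-1.9)) = 4.5/(-24.9) = -0.1807

-0.1807


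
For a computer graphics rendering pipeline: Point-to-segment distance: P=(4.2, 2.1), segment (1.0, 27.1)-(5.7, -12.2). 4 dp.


Project P onto AB: t = 0.6368 (clamped to [0,1])
Closest point on segment: (3.9928, 2.0752)
Distance: 0.2087

0.2087


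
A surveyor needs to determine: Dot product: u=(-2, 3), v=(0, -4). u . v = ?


u . v = u_x*v_x + u_y*v_y = (-2)*0 + 3*(-4)
= 0 + (-12) = -12

-12


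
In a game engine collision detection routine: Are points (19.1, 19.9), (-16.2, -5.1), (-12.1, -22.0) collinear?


Cross product: ((-16.2)-19.1)*((-22)-19.9) - ((-5.1)-19.9)*((-12.1)-19.1)
= 699.07

No, not collinear


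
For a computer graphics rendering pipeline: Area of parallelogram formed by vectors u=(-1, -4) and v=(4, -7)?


|u x v| = |(-1)*(-7) - (-4)*4|
= |7 - (-16)| = 23

23


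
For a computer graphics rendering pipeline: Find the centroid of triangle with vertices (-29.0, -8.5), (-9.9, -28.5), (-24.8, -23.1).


Centroid = ((x_A+x_B+x_C)/3, (y_A+y_B+y_C)/3)
= (((-29)+(-9.9)+(-24.8))/3, ((-8.5)+(-28.5)+(-23.1))/3)
= (-21.2333, -20.0333)

(-21.2333, -20.0333)


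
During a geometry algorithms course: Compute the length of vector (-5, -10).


|u| = sqrt((-5)^2 + (-10)^2) = sqrt(125) = 11.1803

11.1803


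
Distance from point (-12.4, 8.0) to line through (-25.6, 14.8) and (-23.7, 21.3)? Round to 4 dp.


|cross product| = 98.72
|line direction| = sqrt(45.86) = 6.772
Distance = 98.72/sqrt(45.86) = 14.5777

14.5777


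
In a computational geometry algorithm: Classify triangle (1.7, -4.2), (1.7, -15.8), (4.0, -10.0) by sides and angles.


Side lengths squared: AB^2=134.56, BC^2=38.93, CA^2=38.93
Sorted: [38.93, 38.93, 134.56]
By sides: Isosceles, By angles: Obtuse

Isosceles, Obtuse


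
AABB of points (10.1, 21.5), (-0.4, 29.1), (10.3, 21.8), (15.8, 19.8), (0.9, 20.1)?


x range: [-0.4, 15.8]
y range: [19.8, 29.1]
Bounding box: (-0.4,19.8) to (15.8,29.1)

(-0.4,19.8) to (15.8,29.1)


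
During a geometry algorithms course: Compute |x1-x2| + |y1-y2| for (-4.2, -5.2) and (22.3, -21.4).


|(-4.2)-22.3| + |(-5.2)-(-21.4)| = 26.5 + 16.2 = 42.7

42.7


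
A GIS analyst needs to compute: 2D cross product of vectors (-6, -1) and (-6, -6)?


u x v = u_x*v_y - u_y*v_x = (-6)*(-6) - (-1)*(-6)
= 36 - 6 = 30

30


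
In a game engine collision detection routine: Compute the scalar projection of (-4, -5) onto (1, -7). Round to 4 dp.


u.v = 31, |v| = sqrt(50) = 7.0711
Scalar projection = u.v / |v| = 31 / sqrt(50) = 4.3841

4.3841


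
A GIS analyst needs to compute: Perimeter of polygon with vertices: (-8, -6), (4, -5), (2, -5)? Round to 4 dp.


Sides: (-8, -6)->(4, -5): sqrt(145) = 12.041595, (4, -5)->(2, -5): sqrt(4) = 2, (2, -5)->(-8, -6): sqrt(101) = 10.049876
Sum = 24.091471
Perimeter = 24.0915

24.0915


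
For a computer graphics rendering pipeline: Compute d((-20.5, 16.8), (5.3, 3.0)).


dx=25.8, dy=-13.8
d^2 = 25.8^2 + (-13.8)^2 = 856.08
d = sqrt(856.08) = 29.2588

29.2588


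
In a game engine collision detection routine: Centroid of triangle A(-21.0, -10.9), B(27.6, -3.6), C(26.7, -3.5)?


Centroid = ((x_A+x_B+x_C)/3, (y_A+y_B+y_C)/3)
= (((-21)+27.6+26.7)/3, ((-10.9)+(-3.6)+(-3.5))/3)
= (11.1, -6)

(11.1, -6)


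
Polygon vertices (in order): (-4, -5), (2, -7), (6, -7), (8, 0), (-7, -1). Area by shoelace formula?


Shoelace sum: ((-4)*(-7) - 2*(-5)) + (2*(-7) - 6*(-7)) + (6*0 - 8*(-7)) + (8*(-1) - (-7)*0) + ((-7)*(-5) - (-4)*(-1))
= 145
Area = |145|/2 = 72.5

72.5


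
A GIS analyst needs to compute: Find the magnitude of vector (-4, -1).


|u| = sqrt((-4)^2 + (-1)^2) = sqrt(17) = 4.1231

4.1231


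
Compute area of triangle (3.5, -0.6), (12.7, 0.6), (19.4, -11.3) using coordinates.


Area = |x_A(y_B-y_C) + x_B(y_C-y_A) + x_C(y_A-y_B)|/2
= |41.65 + (-135.89) + (-23.28)|/2
= 117.52/2 = 58.76

58.76


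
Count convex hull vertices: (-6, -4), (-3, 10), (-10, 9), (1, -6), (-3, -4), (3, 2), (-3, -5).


Convex hull vertices (CCW): (-10, 9), (-6, -4), (-3, -5), (1, -6), (3, 2), (-3, 10)
Count = 6

6


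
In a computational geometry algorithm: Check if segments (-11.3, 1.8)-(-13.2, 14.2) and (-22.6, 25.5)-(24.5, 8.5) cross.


Cross products: d1=-924.17, d2=-372.43, d3=95.09, d4=-456.65
d1*d2 < 0 and d3*d4 < 0? no

No, they don't intersect


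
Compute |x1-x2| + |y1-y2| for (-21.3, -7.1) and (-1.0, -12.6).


|(-21.3)-(-1)| + |(-7.1)-(-12.6)| = 20.3 + 5.5 = 25.8

25.8


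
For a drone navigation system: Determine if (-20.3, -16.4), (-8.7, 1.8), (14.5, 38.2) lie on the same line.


Cross product: ((-8.7)-(-20.3))*(38.2-(-16.4)) - (1.8-(-16.4))*(14.5-(-20.3))
= 0

Yes, collinear


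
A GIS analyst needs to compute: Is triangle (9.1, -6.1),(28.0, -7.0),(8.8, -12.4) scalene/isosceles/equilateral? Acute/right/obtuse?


Side lengths squared: AB^2=358.02, BC^2=397.8, CA^2=39.78
Sorted: [39.78, 358.02, 397.8]
By sides: Scalene, By angles: Right

Scalene, Right


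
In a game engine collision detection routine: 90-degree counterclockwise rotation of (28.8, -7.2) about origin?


90° CCW: (x,y) -> (-y, x)
(28.8,-7.2) -> (7.2, 28.8)

(7.2, 28.8)


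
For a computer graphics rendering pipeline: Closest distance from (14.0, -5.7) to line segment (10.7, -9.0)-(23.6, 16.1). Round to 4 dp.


Project P onto AB: t = 0.1575 (clamped to [0,1])
Closest point on segment: (12.7312, -5.0479)
Distance: 1.4266

1.4266


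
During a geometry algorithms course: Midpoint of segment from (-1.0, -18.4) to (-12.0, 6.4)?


M = (((-1)+(-12))/2, ((-18.4)+6.4)/2)
= (-6.5, -6)

(-6.5, -6)


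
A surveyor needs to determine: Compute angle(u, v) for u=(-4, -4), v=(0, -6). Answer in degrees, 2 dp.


u.v = 24, |u| = sqrt(32) = 5.6569, |v| = sqrt(36) = 6
cos(theta) = u.v/(|u||v|) = 24/sqrt(1152) = 0.707107
theta = acos(0.707107) = 45 degrees

45 degrees


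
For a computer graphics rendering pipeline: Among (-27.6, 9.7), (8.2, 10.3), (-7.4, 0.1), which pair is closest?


d(P0,P1) = 35.805, d(P0,P2) = 22.3652, d(P1,P2) = 18.6387
Closest: P1 and P2

Closest pair: (8.2, 10.3) and (-7.4, 0.1), distance = 18.6387


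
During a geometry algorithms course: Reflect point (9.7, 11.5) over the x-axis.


Reflection over x-axis: (x,y) -> (x,-y)
(9.7, 11.5) -> (9.7, -11.5)

(9.7, -11.5)


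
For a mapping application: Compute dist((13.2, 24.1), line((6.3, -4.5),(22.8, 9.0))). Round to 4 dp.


|cross product| = 378.75
|line direction| = sqrt(454.5) = 21.319
Distance = 378.75/sqrt(454.5) = 17.7658

17.7658


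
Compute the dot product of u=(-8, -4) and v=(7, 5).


u . v = u_x*v_x + u_y*v_y = (-8)*7 + (-4)*5
= (-56) + (-20) = -76

-76


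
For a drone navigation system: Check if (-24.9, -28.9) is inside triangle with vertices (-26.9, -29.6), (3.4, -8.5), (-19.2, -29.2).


Cross products: AB x AP = -20.99, BC x BP = -124.77, CA x CP = -4.59
All same sign? yes

Yes, inside


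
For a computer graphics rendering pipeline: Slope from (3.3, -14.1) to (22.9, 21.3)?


slope = (y2-y1)/(x2-x1) = (21.3-(-14.1))/(22.9-3.3) = 35.4/19.6 = 1.8061

1.8061


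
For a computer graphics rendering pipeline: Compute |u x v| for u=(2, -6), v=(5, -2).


|u x v| = |2*(-2) - (-6)*5|
= |(-4) - (-30)| = 26

26


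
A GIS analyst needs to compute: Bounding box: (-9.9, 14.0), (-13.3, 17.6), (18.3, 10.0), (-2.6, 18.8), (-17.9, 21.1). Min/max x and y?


x range: [-17.9, 18.3]
y range: [10, 21.1]
Bounding box: (-17.9,10) to (18.3,21.1)

(-17.9,10) to (18.3,21.1)


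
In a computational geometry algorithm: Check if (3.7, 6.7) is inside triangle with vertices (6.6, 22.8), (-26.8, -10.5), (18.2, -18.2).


Cross products: AB x AP = 441.17, BC x BP = 1008.85, CA x CP = 305.66
All same sign? yes

Yes, inside


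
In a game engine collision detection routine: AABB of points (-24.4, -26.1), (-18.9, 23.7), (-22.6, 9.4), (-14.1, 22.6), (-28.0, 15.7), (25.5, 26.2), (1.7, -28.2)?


x range: [-28, 25.5]
y range: [-28.2, 26.2]
Bounding box: (-28,-28.2) to (25.5,26.2)

(-28,-28.2) to (25.5,26.2)


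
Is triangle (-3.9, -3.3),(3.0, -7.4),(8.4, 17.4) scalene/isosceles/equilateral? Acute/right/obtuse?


Side lengths squared: AB^2=64.42, BC^2=644.2, CA^2=579.78
Sorted: [64.42, 579.78, 644.2]
By sides: Scalene, By angles: Right

Scalene, Right


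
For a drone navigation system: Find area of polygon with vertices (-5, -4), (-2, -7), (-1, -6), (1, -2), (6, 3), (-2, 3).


Shoelace sum: ((-5)*(-7) - (-2)*(-4)) + ((-2)*(-6) - (-1)*(-7)) + ((-1)*(-2) - 1*(-6)) + (1*3 - 6*(-2)) + (6*3 - (-2)*3) + ((-2)*(-4) - (-5)*3)
= 102
Area = |102|/2 = 51

51


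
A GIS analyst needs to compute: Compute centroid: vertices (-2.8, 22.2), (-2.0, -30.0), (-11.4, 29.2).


Centroid = ((x_A+x_B+x_C)/3, (y_A+y_B+y_C)/3)
= (((-2.8)+(-2)+(-11.4))/3, (22.2+(-30)+29.2)/3)
= (-5.4, 7.1333)

(-5.4, 7.1333)


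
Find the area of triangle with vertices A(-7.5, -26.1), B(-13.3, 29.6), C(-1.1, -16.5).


Area = |x_A(y_B-y_C) + x_B(y_C-y_A) + x_C(y_A-y_B)|/2
= |(-345.75) + (-127.68) + 61.27|/2
= 412.16/2 = 206.08

206.08


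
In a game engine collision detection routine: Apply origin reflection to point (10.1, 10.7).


Reflection over origin: (x,y) -> (-x,-y)
(10.1, 10.7) -> (-10.1, -10.7)

(-10.1, -10.7)


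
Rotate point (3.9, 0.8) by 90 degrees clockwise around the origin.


90° CW: (x,y) -> (y, -x)
(3.9,0.8) -> (0.8, -3.9)

(0.8, -3.9)


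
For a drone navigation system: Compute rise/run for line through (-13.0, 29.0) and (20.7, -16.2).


slope = (y2-y1)/(x2-x1) = ((-16.2)-29)/(20.7-(-13)) = (-45.2)/33.7 = -1.3412

-1.3412


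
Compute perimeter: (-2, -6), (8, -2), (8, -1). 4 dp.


Sides: (-2, -6)->(8, -2): sqrt(116) = 10.77033, (8, -2)->(8, -1): sqrt(1) = 1, (8, -1)->(-2, -6): sqrt(125) = 11.18034
Sum = 22.95067
Perimeter = 22.9507

22.9507


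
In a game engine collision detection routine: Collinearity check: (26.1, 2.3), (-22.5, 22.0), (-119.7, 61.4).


Cross product: ((-22.5)-26.1)*(61.4-2.3) - (22-2.3)*((-119.7)-26.1)
= 0

Yes, collinear


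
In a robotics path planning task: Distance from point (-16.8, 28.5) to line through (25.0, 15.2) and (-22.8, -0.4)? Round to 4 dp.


|cross product| = 1287.82
|line direction| = sqrt(2528.2) = 50.2812
Distance = 1287.82/sqrt(2528.2) = 25.6124

25.6124


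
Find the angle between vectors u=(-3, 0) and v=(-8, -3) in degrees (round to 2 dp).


u.v = 24, |u| = sqrt(9) = 3, |v| = sqrt(73) = 8.544
cos(theta) = u.v/(|u||v|) = 24/sqrt(657) = 0.936329
theta = acos(0.936329) = 20.56 degrees

20.56 degrees


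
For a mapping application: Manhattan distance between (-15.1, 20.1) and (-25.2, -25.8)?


|(-15.1)-(-25.2)| + |20.1-(-25.8)| = 10.1 + 45.9 = 56

56


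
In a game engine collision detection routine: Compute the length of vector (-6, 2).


|u| = sqrt((-6)^2 + 2^2) = sqrt(40) = 6.3246

6.3246


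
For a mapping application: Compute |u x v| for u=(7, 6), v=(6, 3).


|u x v| = |7*3 - 6*6|
= |21 - 36| = 15

15


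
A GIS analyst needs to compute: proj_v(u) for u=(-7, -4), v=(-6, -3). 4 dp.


u.v = 54, |v| = sqrt(45) = 6.7082
Scalar projection = u.v / |v| = 54 / sqrt(45) = 8.0498

8.0498


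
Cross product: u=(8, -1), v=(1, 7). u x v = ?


u x v = u_x*v_y - u_y*v_x = 8*7 - (-1)*1
= 56 - (-1) = 57

57


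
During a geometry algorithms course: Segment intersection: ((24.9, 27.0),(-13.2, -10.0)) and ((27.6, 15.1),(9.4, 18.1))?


Cross products: d1=-208.48, d2=579.22, d3=553.29, d4=-234.41
d1*d2 < 0 and d3*d4 < 0? yes

Yes, they intersect


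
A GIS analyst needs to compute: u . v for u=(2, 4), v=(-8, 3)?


u . v = u_x*v_x + u_y*v_y = 2*(-8) + 4*3
= (-16) + 12 = -4

-4


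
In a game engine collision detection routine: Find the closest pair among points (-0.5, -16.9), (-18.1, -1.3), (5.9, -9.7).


d(P0,P1) = 23.5185, d(P0,P2) = 9.6333, d(P1,P2) = 25.4275
Closest: P0 and P2

Closest pair: (-0.5, -16.9) and (5.9, -9.7), distance = 9.6333


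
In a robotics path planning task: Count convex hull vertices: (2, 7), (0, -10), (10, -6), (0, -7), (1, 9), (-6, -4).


Convex hull vertices (CCW): (-6, -4), (0, -10), (10, -6), (1, 9)
Count = 4

4


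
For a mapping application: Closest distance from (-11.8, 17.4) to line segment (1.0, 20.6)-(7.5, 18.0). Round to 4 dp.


Project P onto AB: t = 0 (clamped to [0,1])
Closest point on segment: (1, 20.6)
Distance: 13.1939

13.1939


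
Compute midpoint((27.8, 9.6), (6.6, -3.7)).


M = ((27.8+6.6)/2, (9.6+(-3.7))/2)
= (17.2, 2.95)

(17.2, 2.95)


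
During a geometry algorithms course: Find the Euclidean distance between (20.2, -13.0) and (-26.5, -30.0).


dx=-46.7, dy=-17
d^2 = (-46.7)^2 + (-17)^2 = 2469.89
d = sqrt(2469.89) = 49.698

49.698


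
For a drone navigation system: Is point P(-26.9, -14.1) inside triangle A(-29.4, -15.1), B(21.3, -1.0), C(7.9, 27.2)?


Cross products: AB x AP = 15.45, BC x BP = 1534.78, CA x CP = 68.45
All same sign? yes

Yes, inside


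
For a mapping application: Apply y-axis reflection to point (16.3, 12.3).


Reflection over y-axis: (x,y) -> (-x,y)
(16.3, 12.3) -> (-16.3, 12.3)

(-16.3, 12.3)


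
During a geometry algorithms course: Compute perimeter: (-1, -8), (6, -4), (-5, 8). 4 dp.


Sides: (-1, -8)->(6, -4): sqrt(65) = 8.062258, (6, -4)->(-5, 8): sqrt(265) = 16.278821, (-5, 8)->(-1, -8): sqrt(272) = 16.492423
Sum = 40.833502
Perimeter = 40.8335

40.8335


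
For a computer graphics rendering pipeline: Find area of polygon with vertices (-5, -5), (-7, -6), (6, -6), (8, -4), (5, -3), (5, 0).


Shoelace sum: ((-5)*(-6) - (-7)*(-5)) + ((-7)*(-6) - 6*(-6)) + (6*(-4) - 8*(-6)) + (8*(-3) - 5*(-4)) + (5*0 - 5*(-3)) + (5*(-5) - (-5)*0)
= 83
Area = |83|/2 = 41.5

41.5


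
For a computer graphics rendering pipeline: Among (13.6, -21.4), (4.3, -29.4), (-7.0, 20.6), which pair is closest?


d(P0,P1) = 12.2674, d(P0,P2) = 46.7799, d(P1,P2) = 51.261
Closest: P0 and P1

Closest pair: (13.6, -21.4) and (4.3, -29.4), distance = 12.2674


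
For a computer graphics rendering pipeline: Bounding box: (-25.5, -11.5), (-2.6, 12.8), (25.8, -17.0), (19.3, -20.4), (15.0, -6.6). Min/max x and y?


x range: [-25.5, 25.8]
y range: [-20.4, 12.8]
Bounding box: (-25.5,-20.4) to (25.8,12.8)

(-25.5,-20.4) to (25.8,12.8)


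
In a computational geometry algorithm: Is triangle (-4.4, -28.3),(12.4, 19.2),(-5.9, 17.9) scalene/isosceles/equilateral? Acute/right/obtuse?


Side lengths squared: AB^2=2538.49, BC^2=336.58, CA^2=2136.69
Sorted: [336.58, 2136.69, 2538.49]
By sides: Scalene, By angles: Obtuse

Scalene, Obtuse


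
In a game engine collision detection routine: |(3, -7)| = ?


|u| = sqrt(3^2 + (-7)^2) = sqrt(58) = 7.6158

7.6158


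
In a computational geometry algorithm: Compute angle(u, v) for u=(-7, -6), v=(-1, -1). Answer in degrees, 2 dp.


u.v = 13, |u| = sqrt(85) = 9.2195, |v| = sqrt(2) = 1.4142
cos(theta) = u.v/(|u||v|) = 13/sqrt(170) = 0.997054
theta = acos(0.997054) = 4.4 degrees

4.4 degrees


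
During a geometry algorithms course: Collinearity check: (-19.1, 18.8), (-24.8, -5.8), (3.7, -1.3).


Cross product: ((-24.8)-(-19.1))*((-1.3)-18.8) - ((-5.8)-18.8)*(3.7-(-19.1))
= 675.45

No, not collinear


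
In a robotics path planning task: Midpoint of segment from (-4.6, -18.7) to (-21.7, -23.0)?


M = (((-4.6)+(-21.7))/2, ((-18.7)+(-23))/2)
= (-13.15, -20.85)

(-13.15, -20.85)
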